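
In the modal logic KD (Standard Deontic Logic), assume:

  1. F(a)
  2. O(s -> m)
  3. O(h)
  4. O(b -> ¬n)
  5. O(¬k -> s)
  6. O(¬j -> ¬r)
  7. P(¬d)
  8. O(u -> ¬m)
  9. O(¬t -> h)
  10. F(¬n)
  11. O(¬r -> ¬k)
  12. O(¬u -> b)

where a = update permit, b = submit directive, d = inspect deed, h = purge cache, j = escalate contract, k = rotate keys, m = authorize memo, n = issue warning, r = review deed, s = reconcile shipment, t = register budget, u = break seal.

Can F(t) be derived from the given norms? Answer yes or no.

Premise 9 is O(¬t -> h); even if O(h) held, inferring O(¬t) would be affirming the consequent — invalid.
No other premise forces O(¬t). An ideal world satisfying every premise can still have t true, so F(t) is not derivable.

No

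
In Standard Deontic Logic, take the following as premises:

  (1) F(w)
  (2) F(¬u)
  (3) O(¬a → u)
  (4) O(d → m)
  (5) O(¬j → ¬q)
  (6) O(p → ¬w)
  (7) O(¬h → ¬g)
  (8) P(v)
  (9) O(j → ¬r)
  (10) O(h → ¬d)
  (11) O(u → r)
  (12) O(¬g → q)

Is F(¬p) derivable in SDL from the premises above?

No

Premise 6 is O(p → ¬w); even if O(¬w) held, inferring O(p) would be affirming the consequent — invalid.
No other premise forces O(p). An ideal world satisfying every premise can still have ¬p true, so F(¬p) is not derivable.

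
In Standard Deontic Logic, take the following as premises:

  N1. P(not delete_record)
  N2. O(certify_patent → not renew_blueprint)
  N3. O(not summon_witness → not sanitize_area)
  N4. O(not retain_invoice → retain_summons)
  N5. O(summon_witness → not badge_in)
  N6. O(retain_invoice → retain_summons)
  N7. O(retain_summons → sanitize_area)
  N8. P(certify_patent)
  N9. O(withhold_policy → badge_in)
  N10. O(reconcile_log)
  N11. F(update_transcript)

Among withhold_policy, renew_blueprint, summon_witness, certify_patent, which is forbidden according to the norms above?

withhold_policy

Premises 6 and 4 cover both cases: O(retain_invoice → retain_summons) and O(not retain_invoice → retain_summons). Since retain_invoice ∨ not retain_invoice is a tautology, O(retain_summons) follows.
Premise 7 is O(retain_summons → sanitize_area); since O(retain_summons), deontic closure gives O(sanitize_area).
Premise 3, O(not summon_witness → not sanitize_area), contraposes to O(sanitize_area → summon_witness); with O(sanitize_area) we get O(summon_witness).
From O(summon_witness) and premise 5, O(summon_witness → not badge_in), we obtain O(not badge_in).
Premise 9 is O(withhold_policy → badge_in); contrapositively O(not badge_in → not withhold_policy). Since O(not badge_in) holds, K gives O(not withhold_policy).
So O(not withhold_policy) holds, i.e. withhold_policy is forbidden. None of the other listed options is forbidden under the premises.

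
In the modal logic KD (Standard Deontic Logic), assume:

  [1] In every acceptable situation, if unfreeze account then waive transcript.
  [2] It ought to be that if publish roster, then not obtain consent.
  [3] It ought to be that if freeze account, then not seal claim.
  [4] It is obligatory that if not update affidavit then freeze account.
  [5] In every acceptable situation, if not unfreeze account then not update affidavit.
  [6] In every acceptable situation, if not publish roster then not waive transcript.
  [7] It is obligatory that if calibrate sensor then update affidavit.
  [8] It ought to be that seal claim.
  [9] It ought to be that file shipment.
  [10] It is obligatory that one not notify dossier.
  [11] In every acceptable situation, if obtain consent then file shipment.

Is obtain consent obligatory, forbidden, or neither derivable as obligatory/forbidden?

Premise 8 states O(seal_claim) outright.
Premise 3 is O(freeze_account → ¬seal_claim); contrapositively O(seal_claim → ¬freeze_account). Since O(seal_claim) holds, K gives O(¬freeze_account).
Premise 4 is O(¬update_affidavit → freeze_account); contrapositively O(¬freeze_account → update_affidavit). Since O(¬freeze_account) holds, K gives O(update_affidavit).
Premise 5 is O(¬unfreeze_account → ¬update_affidavit); contrapositively O(update_affidavit → unfreeze_account). Since O(update_affidavit) holds, K gives O(unfreeze_account).
Applying K to premise 1 (O(unfreeze_account → waive_transcript)) and O(unfreeze_account) yields O(waive_transcript).
Premise 6, O(¬publish_roster → ¬waive_transcript), contraposes to O(waive_transcript → publish_roster); with O(waive_transcript) we get O(publish_roster).
With premise 2, O(publish_roster → ¬obtain_consent), the K-axiom yields O(¬obtain_consent).
Premises 7, 9, 10, 11 do not contribute to this derivation.
Thus O(¬obtain_consent), which is F(obtain_consent): obtain_consent is forbidden.

Forbidden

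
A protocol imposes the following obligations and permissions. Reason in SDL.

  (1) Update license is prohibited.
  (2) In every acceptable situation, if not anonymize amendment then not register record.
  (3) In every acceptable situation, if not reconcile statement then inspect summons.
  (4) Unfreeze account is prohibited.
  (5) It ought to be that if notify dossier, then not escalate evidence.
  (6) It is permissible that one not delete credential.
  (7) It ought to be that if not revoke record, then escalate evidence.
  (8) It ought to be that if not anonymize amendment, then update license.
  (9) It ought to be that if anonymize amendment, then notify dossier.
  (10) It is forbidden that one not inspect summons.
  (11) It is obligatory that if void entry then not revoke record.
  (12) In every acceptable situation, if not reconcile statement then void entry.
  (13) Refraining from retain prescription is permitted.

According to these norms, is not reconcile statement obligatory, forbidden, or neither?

F(update_license) at premise 1 means O(¬update_license).
Premise 8, O(¬anonymize_amendment → update_license), contraposes to O(¬update_license → anonymize_amendment); with O(¬update_license) we get O(anonymize_amendment).
With premise 9, O(anonymize_amendment → notify_dossier), the K-axiom yields O(notify_dossier).
With premise 5, O(notify_dossier → ¬escalate_evidence), the K-axiom yields O(¬escalate_evidence).
Premise 7, O(¬revoke_record → escalate_evidence), contraposes to O(¬escalate_evidence → revoke_record); with O(¬escalate_evidence) we get O(revoke_record).
Premise 11, O(void_entry → ¬revoke_record), contraposes to O(revoke_record → ¬void_entry); with O(revoke_record) we get O(¬void_entry).
The contrapositive of premise 12 (O(¬reconcile_statement → void_entry)) is O(¬void_entry → reconcile_statement), and O(¬void_entry) is already established, so O(reconcile_statement).
Premises 2, 3, 4, 6, 10, 13 do not contribute to this derivation.
Thus O(reconcile_statement), which is F(¬reconcile_statement): ¬reconcile_statement is forbidden.

Forbidden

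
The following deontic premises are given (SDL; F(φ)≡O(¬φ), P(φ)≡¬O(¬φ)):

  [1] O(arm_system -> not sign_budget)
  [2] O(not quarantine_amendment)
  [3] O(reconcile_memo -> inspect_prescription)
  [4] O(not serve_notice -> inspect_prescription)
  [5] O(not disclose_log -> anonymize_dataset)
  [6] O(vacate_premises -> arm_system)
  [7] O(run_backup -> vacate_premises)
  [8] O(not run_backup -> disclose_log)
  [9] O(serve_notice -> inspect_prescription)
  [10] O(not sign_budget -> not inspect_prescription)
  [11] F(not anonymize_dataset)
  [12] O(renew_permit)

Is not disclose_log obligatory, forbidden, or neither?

Forbidden

By case analysis on serve_notice: premise 9 gives O(serve_notice -> inspect_prescription) and premise 4 gives O(not serve_notice -> inspect_prescription), so O(inspect_prescription) either way.
The contrapositive of premise 10 (O(not sign_budget -> not inspect_prescription)) is O(inspect_prescription -> sign_budget), and O(inspect_prescription) is already established, so O(sign_budget).
Premise 1 is O(arm_system -> not sign_budget); contrapositively O(sign_budget -> not arm_system). Since O(sign_budget) holds, K gives O(not arm_system).
Premise 6, O(vacate_premises -> arm_system), contraposes to O(not arm_system -> not vacate_premises); with O(not arm_system) we get O(not vacate_premises).
Premise 7 is O(run_backup -> vacate_premises); contrapositively O(not vacate_premises -> not run_backup). Since O(not vacate_premises) holds, K gives O(not run_backup).
Applying K to premise 8 (O(not run_backup -> disclose_log)) and O(not run_backup) yields O(disclose_log).
Premises 2, 3, 5, 11, 12 do not contribute to this derivation.
Thus O(disclose_log), which is F(not disclose_log): not disclose_log is forbidden.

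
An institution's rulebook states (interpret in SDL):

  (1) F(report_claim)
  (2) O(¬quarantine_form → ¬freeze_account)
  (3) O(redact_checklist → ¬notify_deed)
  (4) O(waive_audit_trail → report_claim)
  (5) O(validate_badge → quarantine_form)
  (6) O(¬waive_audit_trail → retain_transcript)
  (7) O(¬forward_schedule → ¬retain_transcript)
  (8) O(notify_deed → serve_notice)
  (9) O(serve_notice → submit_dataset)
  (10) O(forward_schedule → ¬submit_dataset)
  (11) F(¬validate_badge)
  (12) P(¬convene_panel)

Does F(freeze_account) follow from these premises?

Premise 2 is O(¬quarantine_form → ¬freeze_account), but O(¬quarantine_form) is not derivable from the premises, so it does not yield O(¬freeze_account).
No other premise forces O(¬freeze_account). An ideal world satisfying every premise can still have freeze_account true, so F(freeze_account) is not derivable.

No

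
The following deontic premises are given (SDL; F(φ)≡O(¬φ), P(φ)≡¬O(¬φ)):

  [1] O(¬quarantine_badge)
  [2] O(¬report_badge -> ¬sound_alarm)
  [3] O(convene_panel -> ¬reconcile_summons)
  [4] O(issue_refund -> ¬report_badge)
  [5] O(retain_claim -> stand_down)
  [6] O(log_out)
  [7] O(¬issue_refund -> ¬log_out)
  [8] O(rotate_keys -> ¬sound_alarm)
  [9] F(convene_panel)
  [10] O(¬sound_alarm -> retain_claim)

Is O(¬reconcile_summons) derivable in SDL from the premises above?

Premise 3 is O(convene_panel -> ¬reconcile_summons), but O(convene_panel) is not derivable from the premises, so it does not yield O(¬reconcile_summons).
No other premise forces O(¬reconcile_summons). An ideal world satisfying every premise can still have ¬reconcile_summons false, so O(¬reconcile_summons) is not derivable.

No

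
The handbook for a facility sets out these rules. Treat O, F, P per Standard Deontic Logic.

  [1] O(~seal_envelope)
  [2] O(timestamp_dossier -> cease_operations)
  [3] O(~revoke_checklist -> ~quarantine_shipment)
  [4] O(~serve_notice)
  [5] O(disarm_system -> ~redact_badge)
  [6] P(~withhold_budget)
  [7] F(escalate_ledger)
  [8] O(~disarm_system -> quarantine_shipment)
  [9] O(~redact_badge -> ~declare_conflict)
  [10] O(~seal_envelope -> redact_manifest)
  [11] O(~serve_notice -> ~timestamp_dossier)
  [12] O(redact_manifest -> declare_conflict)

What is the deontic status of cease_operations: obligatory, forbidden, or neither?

Neither

Premise 2 is O(timestamp_dossier -> cease_operations), but O(timestamp_dossier) is not derivable from the premises, so it does not yield O(cease_operations).
No premise or chain of K-axiom applications forces O(cease_operations), and none forces O(~cease_operations). So cease_operations is neither obligatory nor forbidden under these norms.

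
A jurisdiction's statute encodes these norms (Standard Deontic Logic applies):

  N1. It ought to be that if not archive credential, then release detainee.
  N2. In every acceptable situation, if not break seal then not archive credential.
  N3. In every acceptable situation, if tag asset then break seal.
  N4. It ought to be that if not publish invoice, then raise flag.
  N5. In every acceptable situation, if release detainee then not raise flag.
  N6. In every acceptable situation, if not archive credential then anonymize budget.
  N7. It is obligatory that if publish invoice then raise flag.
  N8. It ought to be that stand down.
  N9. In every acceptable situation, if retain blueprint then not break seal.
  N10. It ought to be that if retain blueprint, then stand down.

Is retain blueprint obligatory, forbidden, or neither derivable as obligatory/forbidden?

Forbidden

Premises 7 and 4 cover both cases: O(publish_invoice → raise_flag) and O(¬publish_invoice → raise_flag). Since publish_invoice ∨ ¬publish_invoice is a tautology, O(raise_flag) follows.
Premise 5, O(release_detainee → ¬raise_flag), contraposes to O(raise_flag → ¬release_detainee); with O(raise_flag) we get O(¬release_detainee).
The contrapositive of premise 1 (O(¬archive_credential → release_detainee)) is O(¬release_detainee → archive_credential), and O(¬release_detainee) is already established, so O(archive_credential).
Premise 2 is O(¬break_seal → ¬archive_credential); contrapositively O(archive_credential → break_seal). Since O(archive_credential) holds, K gives O(break_seal).
The contrapositive of premise 9 (O(retain_blueprint → ¬break_seal)) is O(break_seal → ¬retain_blueprint), and O(break_seal) is already established, so O(¬retain_blueprint).
Premises 3, 6, 8, 10 do not contribute to this derivation.
Thus O(¬retain_blueprint), which is F(retain_blueprint): retain_blueprint is forbidden.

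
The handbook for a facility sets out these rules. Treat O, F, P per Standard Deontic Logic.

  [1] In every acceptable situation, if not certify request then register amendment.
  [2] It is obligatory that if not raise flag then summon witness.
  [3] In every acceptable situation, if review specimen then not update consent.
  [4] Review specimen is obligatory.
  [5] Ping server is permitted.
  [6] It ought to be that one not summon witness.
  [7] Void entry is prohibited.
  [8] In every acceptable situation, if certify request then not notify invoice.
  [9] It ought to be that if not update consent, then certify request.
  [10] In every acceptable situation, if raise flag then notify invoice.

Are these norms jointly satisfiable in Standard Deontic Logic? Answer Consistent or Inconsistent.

Inconsistent

From premise 4 we have O(review_specimen).
Applying K to premise 3 (O(review_specimen → ¬update_consent)) and O(review_specimen) yields O(¬update_consent).
With premise 9, O(¬update_consent → certify_request), the K-axiom yields O(certify_request).
From O(certify_request) and premise 8, O(certify_request → ¬notify_invoice), we obtain O(¬notify_invoice).
Premise 10, O(raise_flag → notify_invoice), contraposes to O(¬notify_invoice → ¬raise_flag); with O(¬notify_invoice) we get O(¬raise_flag).
From O(¬raise_flag) and premise 2, O(¬raise_flag → summon_witness), we obtain O(summon_witness).
However, premise 6 gives O(¬summon_witness).
We now have both O(summon_witness) and O(¬summon_witness) — summon_witness is simultaneously obligatory and forbidden, violating the D-axiom.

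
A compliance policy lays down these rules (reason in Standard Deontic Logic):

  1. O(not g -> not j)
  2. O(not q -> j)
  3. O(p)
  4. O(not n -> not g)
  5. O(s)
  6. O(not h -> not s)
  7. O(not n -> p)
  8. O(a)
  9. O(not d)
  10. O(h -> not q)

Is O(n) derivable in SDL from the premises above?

Premise 5 states O(s) outright.
Premise 6, O(not h -> not s), contraposes to O(s -> h); with O(s) we get O(h).
Applying K to premise 10 (O(h -> not q)) and O(h) yields O(not q).
From O(not q) and premise 2, O(not q -> j), we obtain O(j).
Premise 1 is O(not g -> not j); contrapositively O(j -> g). Since O(j) holds, K gives O(g).
The contrapositive of premise 4 (O(not n -> not g)) is O(g -> n), and O(g) is already established, so O(n).
Premises 3, 7, 8, 9 do not contribute to this derivation.
So O(n) follows.

Yes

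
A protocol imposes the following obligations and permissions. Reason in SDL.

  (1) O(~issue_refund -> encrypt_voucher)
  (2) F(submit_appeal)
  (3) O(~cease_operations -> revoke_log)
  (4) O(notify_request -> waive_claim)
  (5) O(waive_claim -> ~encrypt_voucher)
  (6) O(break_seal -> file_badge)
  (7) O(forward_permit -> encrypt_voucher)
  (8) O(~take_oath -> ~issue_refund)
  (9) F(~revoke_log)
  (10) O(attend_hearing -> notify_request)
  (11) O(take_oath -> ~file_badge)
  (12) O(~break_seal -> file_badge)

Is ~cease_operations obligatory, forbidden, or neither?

Neither

Premise 3 is O(~cease_operations -> revoke_log); even if O(revoke_log) held, inferring O(~cease_operations) would be affirming the consequent — invalid.
No premise or chain of K-axiom applications forces O(~cease_operations), and none forces O(cease_operations). So ~cease_operations is neither obligatory nor forbidden under these norms.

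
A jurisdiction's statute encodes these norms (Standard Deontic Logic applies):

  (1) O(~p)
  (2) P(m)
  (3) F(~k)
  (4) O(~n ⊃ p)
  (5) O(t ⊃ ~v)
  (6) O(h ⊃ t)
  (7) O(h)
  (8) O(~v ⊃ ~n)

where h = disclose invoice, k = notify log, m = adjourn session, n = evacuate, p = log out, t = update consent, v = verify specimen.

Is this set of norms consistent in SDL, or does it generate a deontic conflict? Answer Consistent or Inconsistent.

From premise 7 we have O(h).
Premise 6 is O(h ⊃ t); since O(h), deontic closure gives O(t).
Premise 5 is O(t ⊃ ~v); since O(t), deontic closure gives O(~v).
From O(~v) and premise 8, O(~v ⊃ ~n), we obtain O(~n).
Applying K to premise 4 (O(~n ⊃ p)) and O(~n) yields O(p).
But premise 1 directly asserts O(~p).
We now have both O(p) and O(~p) — p is simultaneously obligatory and forbidden, violating the D-axiom.

Inconsistent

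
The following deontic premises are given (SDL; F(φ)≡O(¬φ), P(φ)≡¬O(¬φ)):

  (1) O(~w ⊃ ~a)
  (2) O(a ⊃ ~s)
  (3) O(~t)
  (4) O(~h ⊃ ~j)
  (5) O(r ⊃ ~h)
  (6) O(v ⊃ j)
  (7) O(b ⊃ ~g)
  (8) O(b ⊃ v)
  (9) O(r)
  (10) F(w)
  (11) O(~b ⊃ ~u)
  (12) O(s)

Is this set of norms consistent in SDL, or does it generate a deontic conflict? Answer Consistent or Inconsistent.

Premise 2 is O(a ⊃ ~s), but O(a) is not derivable from the premises, so it does not yield O(~s).
So O(~s) is not derivable, and the apparent clash with O(s) does not arise.
A world satisfying every obligation exists (e.g. a=false, b=false, g=false, h=false, j=false, r=true, s=true, t=false, u=false, v=false, w=false); no atom is both obligatory and forbidden, so the set is consistent.

Consistent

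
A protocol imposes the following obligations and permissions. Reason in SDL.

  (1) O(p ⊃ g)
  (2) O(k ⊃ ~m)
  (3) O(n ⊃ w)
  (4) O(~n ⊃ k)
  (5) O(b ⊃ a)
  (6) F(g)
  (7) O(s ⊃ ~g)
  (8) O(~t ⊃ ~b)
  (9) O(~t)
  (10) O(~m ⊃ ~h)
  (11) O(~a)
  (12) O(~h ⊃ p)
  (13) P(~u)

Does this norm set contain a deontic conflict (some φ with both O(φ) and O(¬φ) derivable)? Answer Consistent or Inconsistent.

Premise 5 is O(b ⊃ a), but O(b) is not derivable from the premises, so it does not yield O(a).
So O(a) is not derivable, and the apparent clash with O(~a) does not arise.
A world satisfying every obligation exists (e.g. a=false, b=false, g=false, h=true, k=false, m=true, n=true, p=false, s=false, t=false, u=false, w=true); no atom is both obligatory and forbidden, so the set is consistent.

Consistent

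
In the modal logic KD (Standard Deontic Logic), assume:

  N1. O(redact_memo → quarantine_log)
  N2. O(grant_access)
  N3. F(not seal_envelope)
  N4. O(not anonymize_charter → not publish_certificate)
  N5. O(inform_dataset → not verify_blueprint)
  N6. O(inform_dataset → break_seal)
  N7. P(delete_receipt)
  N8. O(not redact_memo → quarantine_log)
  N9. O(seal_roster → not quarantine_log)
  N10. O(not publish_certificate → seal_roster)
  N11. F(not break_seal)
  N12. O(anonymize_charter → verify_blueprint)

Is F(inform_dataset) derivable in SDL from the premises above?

Premises 1 and 8 are O(redact_memo → quarantine_log) and O(not redact_memo → quarantine_log); every ideal world satisfies redact_memo or not redact_memo, so in either case quarantine_log holds — hence O(quarantine_log).
Premise 9, O(seal_roster → not quarantine_log), contraposes to O(quarantine_log → not seal_roster); with O(quarantine_log) we get O(not seal_roster).
The contrapositive of premise 10 (O(not publish_certificate → seal_roster)) is O(not seal_roster → publish_certificate), and O(not seal_roster) is already established, so O(publish_certificate).
The contrapositive of premise 4 (O(not anonymize_charter → not publish_certificate)) is O(publish_certificate → anonymize_charter), and O(publish_certificate) is already established, so O(anonymize_charter).
From O(anonymize_charter) and premise 12, O(anonymize_charter → verify_blueprint), we obtain O(verify_blueprint).
Premise 5 is O(inform_dataset → not verify_blueprint); contrapositively O(verify_blueprint → not inform_dataset). Since O(verify_blueprint) holds, K gives O(not inform_dataset).
Premises 2, 3, 6, 7, 11 do not contribute to this derivation.
So O(not inform_dataset) holds, i.e. F(inform_dataset). The claim follows.

Yes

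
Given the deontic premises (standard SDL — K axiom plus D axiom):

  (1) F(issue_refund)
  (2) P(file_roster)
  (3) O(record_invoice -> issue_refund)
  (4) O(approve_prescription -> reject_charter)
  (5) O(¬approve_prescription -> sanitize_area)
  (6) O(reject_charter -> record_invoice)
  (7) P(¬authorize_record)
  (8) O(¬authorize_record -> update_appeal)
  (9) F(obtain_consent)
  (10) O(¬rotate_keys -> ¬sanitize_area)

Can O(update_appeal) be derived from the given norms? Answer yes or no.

Premise 8 is O(¬authorize_record -> update_appeal), but O(¬authorize_record) is not derivable from the premises (the permission P(¬authorize_record) asserts only ¬O(authorize_record), not O(¬authorize_record)), so it does not yield O(update_appeal).
No other premise forces O(update_appeal). An ideal world satisfying every premise can still have update_appeal false, so O(update_appeal) is not derivable.

No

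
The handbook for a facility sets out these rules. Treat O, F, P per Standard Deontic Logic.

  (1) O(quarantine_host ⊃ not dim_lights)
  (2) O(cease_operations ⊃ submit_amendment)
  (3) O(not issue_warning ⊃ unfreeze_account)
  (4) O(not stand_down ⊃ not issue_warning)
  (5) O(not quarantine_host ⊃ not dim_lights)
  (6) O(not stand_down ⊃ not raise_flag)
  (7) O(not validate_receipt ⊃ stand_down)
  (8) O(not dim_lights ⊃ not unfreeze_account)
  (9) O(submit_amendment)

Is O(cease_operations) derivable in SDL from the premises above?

No

Premise 2 is O(cease_operations ⊃ submit_amendment); even if O(submit_amendment) held, inferring O(cease_operations) would be affirming the consequent — invalid.
No other premise forces O(cease_operations). An ideal world satisfying every premise can still have cease_operations false, so O(cease_operations) is not derivable.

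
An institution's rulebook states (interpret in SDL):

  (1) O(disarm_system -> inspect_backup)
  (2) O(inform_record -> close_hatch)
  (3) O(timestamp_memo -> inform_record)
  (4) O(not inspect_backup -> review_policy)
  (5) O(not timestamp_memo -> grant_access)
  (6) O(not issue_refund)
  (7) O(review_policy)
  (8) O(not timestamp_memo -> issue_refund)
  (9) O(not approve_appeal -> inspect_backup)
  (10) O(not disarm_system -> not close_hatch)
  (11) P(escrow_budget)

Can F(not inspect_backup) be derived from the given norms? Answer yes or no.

Yes

Premise 6 states O(not issue_refund) outright.
The contrapositive of premise 8 (O(not timestamp_memo -> issue_refund)) is O(not issue_refund -> timestamp_memo), and O(not issue_refund) is already established, so O(timestamp_memo).
Applying K to premise 3 (O(timestamp_memo -> inform_record)) and O(timestamp_memo) yields O(inform_record).
From O(inform_record) and premise 2, O(inform_record -> close_hatch), we obtain O(close_hatch).
The contrapositive of premise 10 (O(not disarm_system -> not close_hatch)) is O(close_hatch -> disarm_system), and O(close_hatch) is already established, so O(disarm_system).
Premise 1 is O(disarm_system -> inspect_backup); since O(disarm_system), deontic closure gives O(inspect_backup).
Premises 4, 5, 7, 9, 11 do not contribute to this derivation.
So O(inspect_backup) holds, i.e. F(not inspect_backup). The claim follows.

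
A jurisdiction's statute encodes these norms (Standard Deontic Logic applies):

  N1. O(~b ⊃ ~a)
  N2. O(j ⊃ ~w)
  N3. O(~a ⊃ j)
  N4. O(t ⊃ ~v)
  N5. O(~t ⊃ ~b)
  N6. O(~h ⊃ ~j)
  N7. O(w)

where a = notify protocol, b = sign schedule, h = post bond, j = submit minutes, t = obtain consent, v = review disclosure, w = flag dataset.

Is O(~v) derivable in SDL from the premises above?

Premise 7 gives O(w).
Premise 2 is O(j ⊃ ~w); contrapositively O(w ⊃ ~j). Since O(w) holds, K gives O(~j).
Premise 3, O(~a ⊃ j), contraposes to O(~j ⊃ a); with O(~j) we get O(a).
Premise 1 is O(~b ⊃ ~a); contrapositively O(a ⊃ b). Since O(a) holds, K gives O(b).
Premise 5, O(~t ⊃ ~b), contraposes to O(b ⊃ t); with O(b) we get O(t).
From O(t) and premise 4, O(t ⊃ ~v), we obtain O(~v).
Premise 6 does not contribute to this derivation.
So O(~v) follows.

Yes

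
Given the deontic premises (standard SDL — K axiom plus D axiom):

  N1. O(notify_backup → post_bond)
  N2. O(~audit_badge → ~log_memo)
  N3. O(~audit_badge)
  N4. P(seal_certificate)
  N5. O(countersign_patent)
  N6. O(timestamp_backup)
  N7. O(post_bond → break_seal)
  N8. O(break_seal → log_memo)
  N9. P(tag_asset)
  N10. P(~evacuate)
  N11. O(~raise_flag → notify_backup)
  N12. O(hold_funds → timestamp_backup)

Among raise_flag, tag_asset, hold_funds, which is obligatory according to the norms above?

Premise 3 gives O(~audit_badge).
With premise 2, O(~audit_badge → ~log_memo), the K-axiom yields O(~log_memo).
The contrapositive of premise 8 (O(break_seal → log_memo)) is O(~log_memo → ~break_seal), and O(~log_memo) is already established, so O(~break_seal).
The contrapositive of premise 7 (O(post_bond → break_seal)) is O(~break_seal → ~post_bond), and O(~break_seal) is already established, so O(~post_bond).
Premise 1 is O(notify_backup → post_bond); contrapositively O(~post_bond → ~notify_backup). Since O(~post_bond) holds, K gives O(~notify_backup).
Premise 11 is O(~raise_flag → notify_backup); contrapositively O(~notify_backup → raise_flag). Since O(~notify_backup) holds, K gives O(raise_flag).
So O(raise_flag) holds — raise_flag is obligatory. None of the other listed options is made obligatory by any chain of premises.

raise_flag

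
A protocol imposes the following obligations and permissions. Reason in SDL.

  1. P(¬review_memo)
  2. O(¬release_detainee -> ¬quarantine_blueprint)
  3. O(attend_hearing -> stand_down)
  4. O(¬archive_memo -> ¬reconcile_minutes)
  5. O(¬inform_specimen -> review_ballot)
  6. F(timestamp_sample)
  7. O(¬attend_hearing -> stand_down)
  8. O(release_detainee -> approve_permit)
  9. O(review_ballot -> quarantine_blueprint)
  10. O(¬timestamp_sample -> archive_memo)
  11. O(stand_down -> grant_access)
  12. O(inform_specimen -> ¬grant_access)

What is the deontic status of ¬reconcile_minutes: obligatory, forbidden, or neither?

Premise 4 is O(¬archive_memo -> ¬reconcile_minutes), but O(¬archive_memo) is not derivable from the premises, so it does not yield O(¬reconcile_minutes).
No premise or chain of K-axiom applications forces O(¬reconcile_minutes), and none forces O(reconcile_minutes). So ¬reconcile_minutes is neither obligatory nor forbidden under these norms.

Neither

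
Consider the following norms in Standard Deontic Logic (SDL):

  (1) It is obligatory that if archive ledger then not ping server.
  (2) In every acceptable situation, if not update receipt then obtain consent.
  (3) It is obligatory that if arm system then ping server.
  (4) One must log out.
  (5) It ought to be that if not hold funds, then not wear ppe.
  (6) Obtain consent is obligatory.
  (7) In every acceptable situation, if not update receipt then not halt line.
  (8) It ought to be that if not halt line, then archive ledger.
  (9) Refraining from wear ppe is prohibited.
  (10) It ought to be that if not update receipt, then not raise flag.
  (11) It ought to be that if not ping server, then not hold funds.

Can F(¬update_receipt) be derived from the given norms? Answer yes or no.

Premise 9, F(¬wear_ppe), is equivalent to O(wear_ppe).
The contrapositive of premise 5 (O(¬hold_funds → ¬wear_ppe)) is O(wear_ppe → hold_funds), and O(wear_ppe) is already established, so O(hold_funds).
Premise 11 is O(¬ping_server → ¬hold_funds); contrapositively O(hold_funds → ping_server). Since O(hold_funds) holds, K gives O(ping_server).
Premise 1, O(archive_ledger → ¬ping_server), contraposes to O(ping_server → ¬archive_ledger); with O(ping_server) we get O(¬archive_ledger).
Premise 8, O(¬halt_line → archive_ledger), contraposes to O(¬archive_ledger → halt_line); with O(¬archive_ledger) we get O(halt_line).
The contrapositive of premise 7 (O(¬update_receipt → ¬halt_line)) is O(halt_line → update_receipt), and O(halt_line) is already established, so O(update_receipt).
Premises 2, 3, 4, 6, 10 do not contribute to this derivation.
So O(update_receipt) holds, i.e. F(¬update_receipt). The claim follows.

Yes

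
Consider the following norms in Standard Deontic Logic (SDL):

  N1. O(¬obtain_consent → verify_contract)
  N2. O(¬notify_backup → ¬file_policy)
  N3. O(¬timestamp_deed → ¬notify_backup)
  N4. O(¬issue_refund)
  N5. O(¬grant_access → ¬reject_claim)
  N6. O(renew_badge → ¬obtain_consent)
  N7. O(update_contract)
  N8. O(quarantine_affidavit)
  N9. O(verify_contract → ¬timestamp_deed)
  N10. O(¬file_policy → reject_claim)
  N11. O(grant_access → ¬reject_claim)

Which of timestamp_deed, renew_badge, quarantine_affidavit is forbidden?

renew_badge

Premises 11 and 5 cover both cases: O(grant_access → ¬reject_claim) and O(¬grant_access → ¬reject_claim). Since grant_access ∨ ¬grant_access is a tautology, O(¬reject_claim) follows.
Premise 10, O(¬file_policy → reject_claim), contraposes to O(¬reject_claim → file_policy); with O(¬reject_claim) we get O(file_policy).
The contrapositive of premise 2 (O(¬notify_backup → ¬file_policy)) is O(file_policy → notify_backup), and O(file_policy) is already established, so O(notify_backup).
Premise 3, O(¬timestamp_deed → ¬notify_backup), contraposes to O(notify_backup → timestamp_deed); with O(notify_backup) we get O(timestamp_deed).
Premise 9 is O(verify_contract → ¬timestamp_deed); contrapositively O(timestamp_deed → ¬verify_contract). Since O(timestamp_deed) holds, K gives O(¬verify_contract).
Premise 1, O(¬obtain_consent → verify_contract), contraposes to O(¬verify_contract → obtain_consent); with O(¬verify_contract) we get O(obtain_consent).
Premise 6, O(renew_badge → ¬obtain_consent), contraposes to O(obtain_consent → ¬renew_badge); with O(obtain_consent) we get O(¬renew_badge).
So O(¬renew_badge) holds, i.e. renew_badge is forbidden. None of the other listed options is forbidden under the premises.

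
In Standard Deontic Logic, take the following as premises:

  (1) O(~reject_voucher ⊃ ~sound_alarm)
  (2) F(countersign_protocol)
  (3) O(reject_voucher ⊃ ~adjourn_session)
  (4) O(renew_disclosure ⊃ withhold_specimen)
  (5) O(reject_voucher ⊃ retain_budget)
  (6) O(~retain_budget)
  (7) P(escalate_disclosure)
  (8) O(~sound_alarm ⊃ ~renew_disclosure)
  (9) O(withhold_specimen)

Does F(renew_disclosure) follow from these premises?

Yes

Premise 6 states O(~retain_budget) outright.
The contrapositive of premise 5 (O(reject_voucher ⊃ retain_budget)) is O(~retain_budget ⊃ ~reject_voucher), and O(~retain_budget) is already established, so O(~reject_voucher).
From O(~reject_voucher) and premise 1, O(~reject_voucher ⊃ ~sound_alarm), we obtain O(~sound_alarm).
Premise 8 is O(~sound_alarm ⊃ ~renew_disclosure); since O(~sound_alarm), deontic closure gives O(~renew_disclosure).
Premises 2, 3, 4, 7, 9 do not contribute to this derivation.
So O(~renew_disclosure) holds, i.e. F(renew_disclosure). The claim follows.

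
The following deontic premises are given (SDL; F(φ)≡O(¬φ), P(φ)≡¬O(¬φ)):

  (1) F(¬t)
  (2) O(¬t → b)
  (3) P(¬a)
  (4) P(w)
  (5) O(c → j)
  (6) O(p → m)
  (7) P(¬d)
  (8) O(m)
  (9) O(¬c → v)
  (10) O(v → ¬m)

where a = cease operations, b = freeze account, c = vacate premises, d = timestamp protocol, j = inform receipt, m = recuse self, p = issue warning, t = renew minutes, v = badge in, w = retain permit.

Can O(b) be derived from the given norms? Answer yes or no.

Premise 2 is O(¬t → b), but O(¬t) is not derivable from the premises, so it does not yield O(b).
No other premise forces O(b). An ideal world satisfying every premise can still have b false, so O(b) is not derivable.

No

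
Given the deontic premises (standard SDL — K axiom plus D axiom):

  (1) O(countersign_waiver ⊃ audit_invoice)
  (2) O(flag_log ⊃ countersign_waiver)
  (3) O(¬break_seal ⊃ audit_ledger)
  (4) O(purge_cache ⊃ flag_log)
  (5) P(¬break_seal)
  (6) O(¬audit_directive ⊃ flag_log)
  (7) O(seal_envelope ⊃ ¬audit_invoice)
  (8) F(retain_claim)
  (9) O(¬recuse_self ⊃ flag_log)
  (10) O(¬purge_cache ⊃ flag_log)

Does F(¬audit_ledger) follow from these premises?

No

Premise 3 is O(¬break_seal ⊃ audit_ledger), but O(¬break_seal) is not derivable from the premises (the permission P(¬break_seal) asserts only ¬O(break_seal), not O(¬break_seal)), so it does not yield O(audit_ledger).
No other premise forces O(audit_ledger). An ideal world satisfying every premise can still have ¬audit_ledger true, so F(¬audit_ledger) is not derivable.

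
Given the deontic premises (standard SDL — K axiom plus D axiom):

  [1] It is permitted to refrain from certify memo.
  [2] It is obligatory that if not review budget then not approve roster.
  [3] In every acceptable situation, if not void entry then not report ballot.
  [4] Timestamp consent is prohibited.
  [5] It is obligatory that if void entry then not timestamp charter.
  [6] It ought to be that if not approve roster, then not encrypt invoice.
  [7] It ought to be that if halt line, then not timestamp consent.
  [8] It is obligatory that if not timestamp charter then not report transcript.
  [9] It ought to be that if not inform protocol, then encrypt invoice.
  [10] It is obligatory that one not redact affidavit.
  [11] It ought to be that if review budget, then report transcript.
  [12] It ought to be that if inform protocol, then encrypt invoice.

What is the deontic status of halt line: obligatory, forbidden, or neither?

Premise 7 is O(halt_line → ¬timestamp_consent); even if O(¬timestamp_consent) held, inferring O(halt_line) would be affirming the consequent — invalid.
No premise or chain of K-axiom applications forces O(halt_line), and none forces O(¬halt_line). So halt_line is neither obligatory nor forbidden under these norms.

Neither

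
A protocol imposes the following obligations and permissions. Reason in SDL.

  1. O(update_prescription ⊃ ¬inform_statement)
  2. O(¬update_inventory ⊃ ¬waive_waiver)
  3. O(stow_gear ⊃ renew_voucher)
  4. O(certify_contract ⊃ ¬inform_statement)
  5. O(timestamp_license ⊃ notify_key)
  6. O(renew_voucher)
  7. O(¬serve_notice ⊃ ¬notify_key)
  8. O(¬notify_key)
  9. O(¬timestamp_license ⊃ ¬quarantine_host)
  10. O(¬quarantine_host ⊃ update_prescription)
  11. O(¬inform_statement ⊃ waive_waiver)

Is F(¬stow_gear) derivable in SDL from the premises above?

No

Premise 3 is O(stow_gear ⊃ renew_voucher); even if O(renew_voucher) held, inferring O(stow_gear) would be affirming the consequent — invalid.
No other premise forces O(stow_gear). An ideal world satisfying every premise can still have ¬stow_gear true, so F(¬stow_gear) is not derivable.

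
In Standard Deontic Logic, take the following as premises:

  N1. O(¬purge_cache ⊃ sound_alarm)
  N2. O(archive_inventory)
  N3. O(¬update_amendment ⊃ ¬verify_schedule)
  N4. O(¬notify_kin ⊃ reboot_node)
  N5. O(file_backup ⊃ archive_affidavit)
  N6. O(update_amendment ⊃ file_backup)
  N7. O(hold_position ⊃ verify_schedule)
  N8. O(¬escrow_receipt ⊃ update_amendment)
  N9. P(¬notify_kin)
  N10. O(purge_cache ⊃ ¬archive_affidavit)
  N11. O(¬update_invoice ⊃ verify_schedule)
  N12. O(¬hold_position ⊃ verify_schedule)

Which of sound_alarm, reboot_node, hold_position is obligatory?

sound_alarm

Premises 7 and 12 are O(hold_position ⊃ verify_schedule) and O(¬hold_position ⊃ verify_schedule); every ideal world satisfies hold_position or ¬hold_position, so in either case verify_schedule holds — hence O(verify_schedule).
Premise 3, O(¬update_amendment ⊃ ¬verify_schedule), contraposes to O(verify_schedule ⊃ update_amendment); with O(verify_schedule) we get O(update_amendment).
Applying K to premise 6 (O(update_amendment ⊃ file_backup)) and O(update_amendment) yields O(file_backup).
From O(file_backup) and premise 5, O(file_backup ⊃ archive_affidavit), we obtain O(archive_affidavit).
Premise 10 is O(purge_cache ⊃ ¬archive_affidavit); contrapositively O(archive_affidavit ⊃ ¬purge_cache). Since O(archive_affidavit) holds, K gives O(¬purge_cache).
Premise 1 is O(¬purge_cache ⊃ sound_alarm); since O(¬purge_cache), deontic closure gives O(sound_alarm).
So O(sound_alarm) holds — sound_alarm is obligatory. None of the other listed options is made obligatory by any chain of premises.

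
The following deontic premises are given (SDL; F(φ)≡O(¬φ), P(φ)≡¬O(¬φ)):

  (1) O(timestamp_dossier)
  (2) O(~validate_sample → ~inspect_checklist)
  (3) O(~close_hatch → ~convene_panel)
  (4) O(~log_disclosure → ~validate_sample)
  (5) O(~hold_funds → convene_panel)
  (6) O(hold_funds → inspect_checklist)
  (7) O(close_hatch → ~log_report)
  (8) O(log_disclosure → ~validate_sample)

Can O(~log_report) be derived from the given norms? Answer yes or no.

Premises 8 and 4 cover both cases: O(log_disclosure → ~validate_sample) and O(~log_disclosure → ~validate_sample). Since log_disclosure ∨ ~log_disclosure is a tautology, O(~validate_sample) follows.
From O(~validate_sample) and premise 2, O(~validate_sample → ~inspect_checklist), we obtain O(~inspect_checklist).
Premise 6, O(hold_funds → inspect_checklist), contraposes to O(~inspect_checklist → ~hold_funds); with O(~inspect_checklist) we get O(~hold_funds).
Premise 5 is O(~hold_funds → convene_panel); since O(~hold_funds), deontic closure gives O(convene_panel).
The contrapositive of premise 3 (O(~close_hatch → ~convene_panel)) is O(convene_panel → close_hatch), and O(convene_panel) is already established, so O(close_hatch).
Applying K to premise 7 (O(close_hatch → ~log_report)) and O(close_hatch) yields O(~log_report).
Premise 1 does not contribute to this derivation.
So O(~log_report) follows.

Yes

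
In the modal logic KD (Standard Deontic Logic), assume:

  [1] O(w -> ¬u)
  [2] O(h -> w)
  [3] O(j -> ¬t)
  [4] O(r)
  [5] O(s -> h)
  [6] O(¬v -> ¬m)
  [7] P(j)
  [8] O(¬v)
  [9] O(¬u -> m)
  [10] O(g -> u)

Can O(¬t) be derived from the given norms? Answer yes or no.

No

Premise 3 is O(j -> ¬t), but O(j) is not derivable from the premises (the permission P(j) asserts only ¬O(¬j), not O(j)), so it does not yield O(¬t).
No other premise forces O(¬t). An ideal world satisfying every premise can still have ¬t false, so O(¬t) is not derivable.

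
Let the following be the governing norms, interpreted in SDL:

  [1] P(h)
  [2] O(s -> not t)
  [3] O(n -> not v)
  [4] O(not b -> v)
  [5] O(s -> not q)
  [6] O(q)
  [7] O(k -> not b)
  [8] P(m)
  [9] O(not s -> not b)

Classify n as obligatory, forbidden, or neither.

From premise 6 we have O(q).
The contrapositive of premise 5 (O(s -> not q)) is O(q -> not s), and O(q) is already established, so O(not s).
Premise 9 is O(not s -> not b); since O(not s), deontic closure gives O(not b).
Applying K to premise 4 (O(not b -> v)) and O(not b) yields O(v).
Premise 3 is O(n -> not v); contrapositively O(v -> not n). Since O(v) holds, K gives O(not n).
Premises 1, 2, 7, 8 do not contribute to this derivation.
Thus O(not n), which is F(n): n is forbidden.

Forbidden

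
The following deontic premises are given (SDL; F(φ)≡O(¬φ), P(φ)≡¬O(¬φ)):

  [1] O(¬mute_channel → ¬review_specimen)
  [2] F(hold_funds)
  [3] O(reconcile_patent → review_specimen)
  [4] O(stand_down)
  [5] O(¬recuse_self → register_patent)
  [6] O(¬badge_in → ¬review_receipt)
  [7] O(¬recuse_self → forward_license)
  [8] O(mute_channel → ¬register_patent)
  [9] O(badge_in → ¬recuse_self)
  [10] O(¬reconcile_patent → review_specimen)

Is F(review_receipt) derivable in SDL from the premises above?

Yes

Premises 10 and 3 cover both cases: O(¬reconcile_patent → review_specimen) and O(reconcile_patent → review_specimen). Since ¬reconcile_patent ∨ reconcile_patent is a tautology, O(review_specimen) follows.
Premise 1, O(¬mute_channel → ¬review_specimen), contraposes to O(review_specimen → mute_channel); with O(review_specimen) we get O(mute_channel).
Applying K to premise 8 (O(mute_channel → ¬register_patent)) and O(mute_channel) yields O(¬register_patent).
Premise 5 is O(¬recuse_self → register_patent); contrapositively O(¬register_patent → recuse_self). Since O(¬register_patent) holds, K gives O(recuse_self).
Premise 9 is O(badge_in → ¬recuse_self); contrapositively O(recuse_self → ¬badge_in). Since O(recuse_self) holds, K gives O(¬badge_in).
With premise 6, O(¬badge_in → ¬review_receipt), the K-axiom yields O(¬review_receipt).
Premises 2, 4, 7 do not contribute to this derivation.
So O(¬review_receipt) holds, i.e. F(review_receipt). The claim follows.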